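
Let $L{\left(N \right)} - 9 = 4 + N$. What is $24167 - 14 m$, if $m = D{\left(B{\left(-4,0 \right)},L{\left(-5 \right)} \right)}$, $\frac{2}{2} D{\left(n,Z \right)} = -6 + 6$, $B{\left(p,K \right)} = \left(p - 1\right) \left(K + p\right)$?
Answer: $24167$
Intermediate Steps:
$B{\left(p,K \right)} = \left(-1 + p\right) \left(K + p\right)$
$L{\left(N \right)} = 13 + N$ ($L{\left(N \right)} = 9 + \left(4 + N\right) = 13 + N$)
$D{\left(n,Z \right)} = 0$ ($D{\left(n,Z \right)} = -6 + 6 = 0$)
$m = 0$
$24167 - 14 m = 24167 - 0 = 24167 + 0 = 24167$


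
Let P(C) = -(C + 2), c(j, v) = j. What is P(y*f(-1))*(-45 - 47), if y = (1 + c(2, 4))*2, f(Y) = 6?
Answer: 3496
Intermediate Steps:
y = 6 (y = (1 + 2)*2 = 3*2 = 6)
P(C) = -2 - C (P(C) = -(2 + C) = -2 - C)
P(y*f(-1))*(-45 - 47) = (-2 - 6*6)*(-45 - 47) = (-2 - 1*36)*(-92) = (-2 - 36)*(-92) = -38*(-92) = 3496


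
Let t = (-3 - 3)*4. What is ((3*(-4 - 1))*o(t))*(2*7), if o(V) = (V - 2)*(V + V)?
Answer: -262080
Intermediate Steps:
t = -24 (t = -6*4 = -24)
o(V) = 2*V*(-2 + V) (o(V) = (-2 + V)*(2*V) = 2*V*(-2 + V))
((3*(-4 - 1))*o(t))*(2*7) = ((3*(-4 - 1))*(2*(-24)*(-2 - 24)))*(2*7) = ((3*(-5))*(2*(-24)*(-26)))*14 = -15*1248*14 = -18720*14 = -262080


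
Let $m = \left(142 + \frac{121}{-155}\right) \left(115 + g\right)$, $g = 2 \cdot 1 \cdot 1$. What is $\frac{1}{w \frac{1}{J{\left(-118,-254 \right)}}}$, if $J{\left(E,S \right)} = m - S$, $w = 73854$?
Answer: $\frac{2600383}{11447370} \approx 0.22716$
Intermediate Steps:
$g = 2$ ($g = 2 \cdot 1 = 2$)
$m = \frac{2561013}{155}$ ($m = \left(142 + \frac{121}{-155}\right) \left(115 + 2\right) = \left(142 + 121 \left(- \frac{1}{155}\right)\right) 117 = \left(142 - \frac{121}{155}\right) 117 = \frac{21889}{155} \cdot 117 = \frac{2561013}{155} \approx 16523.0$)
$J{\left(E,S \right)} = \frac{2561013}{155} - S$
$\frac{1}{w \frac{1}{J{\left(-118,-254 \right)}}} = \frac{1}{73854 \frac{1}{\frac{2561013}{155} - -254}} = \frac{1}{73854 \frac{1}{\frac{2561013}{155} + 254}} = \frac{1}{73854 \frac{1}{\frac{2600383}{155}}} = \frac{1}{73854 \cdot \frac{155}{2600383}} = \frac{1}{\frac{11447370}{2600383}} = \frac{2600383}{11447370}$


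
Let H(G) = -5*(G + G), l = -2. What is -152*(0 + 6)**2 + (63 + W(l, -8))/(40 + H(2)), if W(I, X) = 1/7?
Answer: -382819/70 ≈ -5468.8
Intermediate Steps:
W(I, X) = 1/7
H(G) = -10*G
-152*(0 + 6)**2 + (63 + W(l, -8))/(40 + H(2)) = -152*(0 + 6)**2 + (63 + 1/7)/(40 - 10*2) = -152*6**2 + 442/(7*(40 - 20)) = -152*36 + (442/7)/20 = -5472 + (442/7)*(1/20) = -5472 + 221/70 = -382819/70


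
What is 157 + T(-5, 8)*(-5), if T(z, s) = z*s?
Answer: 357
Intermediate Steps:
T(z, s) = s*z
157 + T(-5, 8)*(-5) = 157 + (8*(-5))*(-5) = 157 - 40*(-5) = 157 + 200 = 357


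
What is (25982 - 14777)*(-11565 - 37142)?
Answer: -545761935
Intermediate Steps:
(25982 - 14777)*(-11565 - 37142) = 11205*(-48707) = -545761935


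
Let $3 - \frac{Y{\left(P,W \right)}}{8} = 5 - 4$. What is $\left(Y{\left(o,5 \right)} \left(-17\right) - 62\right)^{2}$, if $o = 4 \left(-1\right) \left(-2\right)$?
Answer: $111556$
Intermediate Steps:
$o = 8$ ($o = \left(-4\right) \left(-2\right) = 8$)
$Y{\left(P,W \right)} = 16$ ($Y{\left(P,W \right)} = 24 - 8 \left(5 - 4\right) = 24 - 8 = 16$)
$\left(Y{\left(o,5 \right)} \left(-17\right) - 62\right)^{2} = \left(16 \left(-17\right) - 62\right)^{2} = \left(-272 - 62\right)^{2} = \left(-334\right)^{2} = 111556$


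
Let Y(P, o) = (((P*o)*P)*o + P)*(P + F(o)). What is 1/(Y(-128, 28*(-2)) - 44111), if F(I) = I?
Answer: -1/9453981775 ≈ -1.0578e-10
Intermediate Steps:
Y(P, o) = (P + o)*(P + P²*o²) (Y(P, o) = (((P*o)*P)*o + P)*(P + o) = ((o*P²)*o + P)*(P + o) = (P²*o² + P)*(P + o) = (P + P²*o²)*(P + o) = (P + o)*(P + P²*o²))
1/(Y(-128, 28*(-2)) - 44111) = 1/(-128*(-128 + 28*(-2) - 128*(28*(-2))³ + (-128)²*(28*(-2))²) - 44111) = 1/(-128*(-128 - 56 - 128*(-56)³ + 16384*(-56)²) - 44111) = 1/(-128*(-128 - 56 - 128*(-175616) + 16384*3136) - 44111) = 1/(-128*(-128 - 56 + 22478848 + 51380224) - 44111) = 1/(-128*73858888 - 44111) = 1/(-9453937664 - 44111) = 1/(-9453981775) = -1/9453981775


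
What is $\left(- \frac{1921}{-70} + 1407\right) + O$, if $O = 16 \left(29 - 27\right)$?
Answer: $\frac{102651}{70} \approx 1466.4$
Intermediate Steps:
$O = 32$ ($O = 16 \cdot 2 = 32$)
$\left(- \frac{1921}{-70} + 1407\right) + O = \left(- \frac{1921}{-70} + 1407\right) + 32 = \left(\left(-1921\right) \left(- \frac{1}{70}\right) + 1407\right) + 32 = \left(\frac{1921}{70} + 1407\right) + 32 = \frac{100411}{70} + 32 = \frac{102651}{70}$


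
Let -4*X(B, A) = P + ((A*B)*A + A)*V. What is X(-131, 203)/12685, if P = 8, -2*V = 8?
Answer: -5398178/12685 ≈ -425.56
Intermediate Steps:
V = -4 (V = -½*8 = -4)
X(B, A) = -2 + A + B*A² (X(B, A) = -(8 + ((A*B)*A + A)*(-4))/4 = -(8 + (B*A² + A)*(-4))/4 = -(8 + (A + B*A²)*(-4))/4 = -(8 + (-4*A - 4*B*A²))/4 = -(8 - 4*A - 4*B*A²)/4 = -2 + A + B*A²)
X(-131, 203)/12685 = (-2 + 203 - 131*203²)/12685 = (-2 + 203 - 131*41209)*(1/12685) = (-2 + 203 - 5398379)*(1/12685) = -5398178*1/12685 = -5398178/12685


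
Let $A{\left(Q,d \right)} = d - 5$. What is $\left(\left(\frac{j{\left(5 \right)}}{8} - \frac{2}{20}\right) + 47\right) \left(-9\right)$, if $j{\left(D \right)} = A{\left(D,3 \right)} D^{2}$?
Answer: $- \frac{7317}{20} \approx -365.85$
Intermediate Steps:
$A{\left(Q,d \right)} = -5 + d$ ($A{\left(Q,d \right)} = d - 5 = -5 + d$)
$j{\left(D \right)} = - 2 D^{2}$ ($j{\left(D \right)} = \left(-5 + 3\right) D^{2} = - 2 D^{2}$)
$\left(\left(\frac{j{\left(5 \right)}}{8} - \frac{2}{20}\right) + 47\right) \left(-9\right) = \left(\left(\frac{\left(-2\right) 5^{2}}{8} - \frac{2}{20}\right) + 47\right) \left(-9\right) = \left(\left(\left(-2\right) 25 \cdot \frac{1}{8} - \frac{1}{10}\right) + 47\right) \left(-9\right) = \left(\left(\left(-50\right) \frac{1}{8} - \frac{1}{10}\right) + 47\right) \left(-9\right) = \left(\left(- \frac{25}{4} - \frac{1}{10}\right) + 47\right) \left(-9\right) = \left(- \frac{127}{20} + 47\right) \left(-9\right) = \frac{813}{20} \left(-9\right) = - \frac{7317}{20}$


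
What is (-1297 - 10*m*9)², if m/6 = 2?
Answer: 5650129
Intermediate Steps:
m = 12 (m = 6*2 = 12)
(-1297 - 10*m*9)² = (-1297 - 10*12*9)² = (-1297 - 120*9)² = (-1297 - 1080)² = (-2377)² = 5650129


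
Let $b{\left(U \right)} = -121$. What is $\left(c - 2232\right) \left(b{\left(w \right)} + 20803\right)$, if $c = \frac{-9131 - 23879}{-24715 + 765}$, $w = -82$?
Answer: $- \frac{110490255198}{2395} \approx -4.6134 \cdot 10^{7}$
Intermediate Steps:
$c = \frac{3301}{2395}$ ($c = - \frac{33010}{-23950} = \left(-33010\right) \left(- \frac{1}{23950}\right) = \frac{3301}{2395} \approx 1.3783$)
$\left(c - 2232\right) \left(b{\left(w \right)} + 20803\right) = \left(\frac{3301}{2395} - 2232\right) \left(-121 + 20803\right) = \left(- \frac{5342339}{2395}\right) 20682 = - \frac{110490255198}{2395}$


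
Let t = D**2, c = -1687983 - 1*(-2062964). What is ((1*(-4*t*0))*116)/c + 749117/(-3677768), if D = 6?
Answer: -749117/3677768 ≈ -0.20369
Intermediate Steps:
c = 374981 (c = -1687983 + 2062964 = 374981)
t = 36 (t = 6**2 = 36)
((1*(-4*t*0))*116)/c + 749117/(-3677768) = ((1*(-4*36*0))*116)/374981 + 749117/(-3677768) = ((1*(-144*0))*116)*(1/374981) + 749117*(-1/3677768) = ((1*0)*116)*(1/374981) - 749117/3677768 = (0*116)*(1/374981) - 749117/3677768 = 0*(1/374981) - 749117/3677768 = 0 - 749117/3677768 = -749117/3677768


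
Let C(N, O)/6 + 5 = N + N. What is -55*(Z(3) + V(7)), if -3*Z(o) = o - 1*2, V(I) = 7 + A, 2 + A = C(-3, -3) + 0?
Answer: 10120/3 ≈ 3373.3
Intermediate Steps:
C(N, O) = -30 + 12*N (C(N, O) = -30 + 6*(N + N) = -30 + 6*(2*N) = -30 + 12*N)
A = -68 (A = -2 + ((-30 + 12*(-3)) + 0) = -2 + ((-30 - 36) + 0) = -2 + (-66 + 0) = -2 - 66 = -68)
V(I) = -61 (V(I) = 7 - 68 = -61)
Z(o) = ⅔ - o/3 (Z(o) = -(o - 1*2)/3 = -(o - 2)/3 = -(-2 + o)/3 = ⅔ - o/3)
-55*(Z(3) + V(7)) = -55*((⅔ - ⅓*3) - 61) = -55*((⅔ - 1) - 61) = -55*(-⅓ - 61) = -55*(-184/3) = 10120/3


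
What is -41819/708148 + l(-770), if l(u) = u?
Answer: -545315779/708148 ≈ -770.06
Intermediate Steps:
-41819/708148 + l(-770) = -41819/708148 - 770 = -545315779/708148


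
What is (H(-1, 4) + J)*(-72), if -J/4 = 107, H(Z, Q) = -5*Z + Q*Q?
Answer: 29304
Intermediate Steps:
H(Z, Q) = Q**2 - 5*Z (H(Z, Q) = -5*Z + Q**2 = Q**2 - 5*Z)
J = -428 (J = -4*107 = -428)
(H(-1, 4) + J)*(-72) = ((4**2 - 5*(-1)) - 428)*(-72) = ((16 + 5) - 428)*(-72) = (21 - 428)*(-72) = -407*(-72) = 29304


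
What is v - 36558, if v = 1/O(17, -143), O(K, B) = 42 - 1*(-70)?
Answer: -4094495/112 ≈ -36558.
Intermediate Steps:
O(K, B) = 112 (O(K, B) = 42 + 70 = 112)
v = 1/112 ≈ 0.0089286
v - 36558 = 1/112 - 36558 = -4094495/112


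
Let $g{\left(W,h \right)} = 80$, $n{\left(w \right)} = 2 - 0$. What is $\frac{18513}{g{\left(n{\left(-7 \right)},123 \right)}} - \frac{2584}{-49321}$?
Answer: $\frac{913286393}{3945680} \approx 231.46$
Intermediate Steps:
$n{\left(w \right)} = 2$ ($n{\left(w \right)} = 2 + 0 = 2$)
$\frac{18513}{g{\left(n{\left(-7 \right)},123 \right)}} - \frac{2584}{-49321} = \frac{18513}{80} - \frac{2584}{-49321} = 18513 \cdot \frac{1}{80} - - \frac{2584}{49321} = \frac{18513}{80} + \frac{2584}{49321} = \frac{913286393}{3945680}$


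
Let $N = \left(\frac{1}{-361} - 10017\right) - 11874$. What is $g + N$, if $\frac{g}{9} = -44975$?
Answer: $- \frac{154026427}{361} \approx -4.2667 \cdot 10^{5}$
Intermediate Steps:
$g = -404775$ ($g = 9 \left(-44975\right) = -404775$)
$N = - \frac{7902652}{361}$ ($N = \left(- \frac{1}{361} - 10017\right) - 11874 = - \frac{3616138}{361} - 11874 = - \frac{7902652}{361} \approx -21891.0$)
$g + N = -404775 - \frac{7902652}{361} = - \frac{154026427}{361}$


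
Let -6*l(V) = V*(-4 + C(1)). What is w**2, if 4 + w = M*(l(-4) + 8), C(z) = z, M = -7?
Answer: 2116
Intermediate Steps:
l(V) = V/2 (l(V) = -V*(-4 + 1)/6 = -V*(-3)/6 = -(-1)*V/2 = V/2)
w = -46 (w = -4 - 7*((1/2)*(-4) + 8) = -4 - 7*(-2 + 8) = -4 - 7*6 = -4 - 42 = -46)
w**2 = (-46)**2 = 2116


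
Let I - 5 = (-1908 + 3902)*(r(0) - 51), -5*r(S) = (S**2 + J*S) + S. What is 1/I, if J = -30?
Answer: -1/101689 ≈ -9.8339e-6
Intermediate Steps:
r(S) = -S**2/5 + 29*S/5 (r(S) = -((S**2 - 30*S) + S)/5 = -(S**2 - 29*S)/5 = -S**2/5 + 29*S/5)
I = -101689 (I = 5 + (-1908 + 3902)*((1/5)*0*(29 - 1*0) - 51) = 5 + 1994*((1/5)*0*(29 + 0) - 51) = 5 + 1994*((1/5)*0*29 - 51) = 5 + 1994*(0 - 51) = 5 + 1994*(-51) = 5 - 101694 = -101689)
1/I = 1/(-101689) = -1/101689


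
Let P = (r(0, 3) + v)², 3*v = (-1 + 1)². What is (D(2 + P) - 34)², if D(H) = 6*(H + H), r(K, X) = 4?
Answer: 33124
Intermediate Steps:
v = 0 (v = (-1 + 1)²/3 = (⅓)*0² = (⅓)*0 = 0)
P = 16 (P = (4 + 0)² = 4² = 16)
D(H) = 12*H (D(H) = 6*(2*H) = 12*H)
(D(2 + P) - 34)² = (12*(2 + 16) - 34)² = (12*18 - 34)² = (216 - 34)² = 182² = 33124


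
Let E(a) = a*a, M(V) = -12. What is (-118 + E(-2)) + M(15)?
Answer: -126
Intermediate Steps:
E(a) = a**2
(-118 + E(-2)) + M(15) = (-118 + (-2)**2) - 12 = (-118 + 4) - 12 = -114 - 12 = -126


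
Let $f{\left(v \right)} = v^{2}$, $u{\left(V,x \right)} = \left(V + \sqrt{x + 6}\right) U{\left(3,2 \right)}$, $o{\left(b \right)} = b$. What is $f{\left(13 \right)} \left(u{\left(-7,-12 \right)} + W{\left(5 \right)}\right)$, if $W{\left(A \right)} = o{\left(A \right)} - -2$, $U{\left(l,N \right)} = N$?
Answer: $-1183 + 338 i \sqrt{6} \approx -1183.0 + 827.93 i$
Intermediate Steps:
$u{\left(V,x \right)} = 2 V + 2 \sqrt{6 + x}$ ($u{\left(V,x \right)} = \left(V + \sqrt{x + 6}\right) 2 = \left(V + \sqrt{6 + x}\right) 2 = 2 V + 2 \sqrt{6 + x}$)
$W{\left(A \right)} = 2 + A$ ($W{\left(A \right)} = A - -2 = A + 2 = 2 + A$)
$f{\left(13 \right)} \left(u{\left(-7,-12 \right)} + W{\left(5 \right)}\right) = 13^{2} \left(\left(2 \left(-7\right) + 2 \sqrt{6 - 12}\right) + \left(2 + 5\right)\right) = 169 \left(\left(-14 + 2 \sqrt{-6}\right) + 7\right) = 169 \left(\left(-14 + 2 i \sqrt{6}\right) + 7\right) = 169 \left(-7 + 2 i \sqrt{6}\right) = -1183 + 338 i \sqrt{6}$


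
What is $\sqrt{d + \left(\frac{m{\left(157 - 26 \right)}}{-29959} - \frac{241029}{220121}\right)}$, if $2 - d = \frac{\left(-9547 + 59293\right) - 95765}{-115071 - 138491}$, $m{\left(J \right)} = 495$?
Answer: $\frac{\sqrt{1976820687947388350483462472514}}{1672141242898918} \approx 0.84083$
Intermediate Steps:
$d = \frac{461105}{253562}$ ($d = 2 - \frac{\left(-9547 + 59293\right) - 95765}{-115071 - 138491} = 2 - \frac{49746 - 95765}{-253562} = 2 - \left(-46019\right) \left(- \frac{1}{253562}\right) = 2 - \frac{46019}{253562} = \frac{461105}{253562} \approx 1.8185$)
$\sqrt{d + \left(\frac{m{\left(157 - 26 \right)}}{-29959} - \frac{241029}{220121}\right)} = \sqrt{\frac{461105}{253562} + \left(\frac{495}{-29959} - \frac{241029}{220121}\right)} = \sqrt{\frac{461105}{253562} + \left(495 \left(- \frac{1}{29959}\right) - \frac{241029}{220121}\right)} = \sqrt{\frac{461105}{253562} - \frac{7329947706}{6594605039}} = \sqrt{\frac{1182209156279323}{1672141242898918}} = \frac{\sqrt{1976820687947388350483462472514}}{1672141242898918}$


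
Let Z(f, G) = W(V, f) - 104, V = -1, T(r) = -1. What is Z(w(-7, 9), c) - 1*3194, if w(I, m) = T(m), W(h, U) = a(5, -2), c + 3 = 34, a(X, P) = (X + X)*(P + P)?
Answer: -3338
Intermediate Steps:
a(X, P) = 4*P*X (a(X, P) = (2*X)*(2*P) = 4*P*X)
c = 31 (c = -3 + 34 = 31)
W(h, U) = -40 (W(h, U) = 4*(-2)*5 = -40)
w(I, m) = -1
Z(f, G) = -144 (Z(f, G) = -40 - 104 = -144)
Z(w(-7, 9), c) - 1*3194 = -144 - 1*3194 = -144 - 3194 = -3338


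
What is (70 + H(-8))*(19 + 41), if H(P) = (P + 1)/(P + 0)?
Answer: 8505/2 ≈ 4252.5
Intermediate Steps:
H(P) = (1 + P)/P
(70 + H(-8))*(19 + 41) = (70 + (1 - 8)/(-8))*(19 + 41) = (70 - 1/8*(-7))*60 = (70 + 7/8)*60 = (567/8)*60 = 8505/2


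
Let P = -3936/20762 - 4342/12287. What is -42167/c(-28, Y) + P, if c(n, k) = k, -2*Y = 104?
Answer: 5374856382813/6632670044 ≈ 810.36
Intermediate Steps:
Y = -52 (Y = -1/2*104 = -52)
P = -69255118/127551347 (P = -3936*1/20762 - 4342*1/12287 = -1968/10381 - 4342/12287 = -69255118/127551347 ≈ -0.54296)
-42167/c(-28, Y) + P = -42167/(-52) - 69255118/127551347 = -42167*(-1/52) - 69255118/127551347 = 42167/52 - 69255118/127551347 = 5374856382813/6632670044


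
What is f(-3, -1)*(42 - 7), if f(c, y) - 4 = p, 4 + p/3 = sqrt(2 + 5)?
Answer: -280 + 105*sqrt(7) ≈ -2.1961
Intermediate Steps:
p = -12 + 3*sqrt(7) (p = -12 + 3*sqrt(2 + 5) = -12 + 3*sqrt(7) ≈ -4.0627)
f(c, y) = -8 + 3*sqrt(7) (f(c, y) = 4 + (-12 + 3*sqrt(7)) = -8 + 3*sqrt(7))
f(-3, -1)*(42 - 7) = (-8 + 3*sqrt(7))*(42 - 7) = (-8 + 3*sqrt(7))*35 = -280 + 105*sqrt(7)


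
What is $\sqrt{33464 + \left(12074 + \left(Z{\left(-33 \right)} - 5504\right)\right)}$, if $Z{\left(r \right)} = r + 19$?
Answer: $2 \sqrt{10005} \approx 200.05$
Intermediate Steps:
$Z{\left(r \right)} = 19 + r$
$\sqrt{33464 + \left(12074 + \left(Z{\left(-33 \right)} - 5504\right)\right)} = \sqrt{33464 + \left(12074 + \left(\left(19 - 33\right) - 5504\right)\right)} = \sqrt{33464 + \left(12074 - 5518\right)} = \sqrt{33464 + 6556} = \sqrt{40020} = 2 \sqrt{10005}$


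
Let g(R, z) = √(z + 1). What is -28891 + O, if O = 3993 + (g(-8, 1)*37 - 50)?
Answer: -24948 + 37*√2 ≈ -24896.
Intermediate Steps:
g(R, z) = √(1 + z)
O = 3943 + 37*√2 (O = 3993 + (√(1 + 1)*37 - 50) = 3993 + (√2*37 - 50) = 3993 + (37*√2 - 50) = 3993 + (-50 + 37*√2) = 3943 + 37*√2 ≈ 3995.3)
-28891 + O = -28891 + (3943 + 37*√2) = -24948 + 37*√2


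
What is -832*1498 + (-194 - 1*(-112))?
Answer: -1246418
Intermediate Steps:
-832*1498 + (-194 - 1*(-112)) = -1246336 + (-194 + 112) = -1246336 - 82 = -1246418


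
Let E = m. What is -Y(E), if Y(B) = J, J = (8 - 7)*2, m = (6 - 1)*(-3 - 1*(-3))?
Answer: -2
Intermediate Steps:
m = 0 (m = 5*(-3 + 3) = 5*0 = 0)
J = 2 (J = 1*2 = 2)
E = 0
Y(B) = 2
-Y(E) = -1*2 = -2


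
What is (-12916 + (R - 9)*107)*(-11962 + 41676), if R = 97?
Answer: -103999000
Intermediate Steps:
(-12916 + (R - 9)*107)*(-11962 + 41676) = (-12916 + (97 - 9)*107)*(-11962 + 41676) = (-12916 + 88*107)*29714 = (-12916 + 9416)*29714 = -3500*29714 = -103999000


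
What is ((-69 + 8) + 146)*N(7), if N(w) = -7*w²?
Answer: -29155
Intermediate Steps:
((-69 + 8) + 146)*N(7) = ((-69 + 8) + 146)*(-7*7²) = (-61 + 146)*(-7*49) = 85*(-343) = -29155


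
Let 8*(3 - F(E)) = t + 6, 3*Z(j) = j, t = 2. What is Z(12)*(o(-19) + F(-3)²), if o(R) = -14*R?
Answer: 1080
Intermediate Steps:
Z(j) = j/3
F(E) = 2 (F(E) = 3 - (2 + 6)/8 = 3 - ⅛*8 = 3 - 1 = 2)
Z(12)*(o(-19) + F(-3)²) = ((⅓)*12)*(-14*(-19) + 2²) = 4*(266 + 4) = 4*270 = 1080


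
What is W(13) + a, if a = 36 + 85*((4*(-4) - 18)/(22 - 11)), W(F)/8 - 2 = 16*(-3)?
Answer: -6542/11 ≈ -594.73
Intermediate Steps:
W(F) = -368 (W(F) = 16 + 8*(16*(-3)) = 16 + 8*(-48) = 16 - 384 = -368)
a = -2494/11 (a = 36 + 85*((-16 - 18)/11) = 36 + 85*(-34*1/11) = 36 + 85*(-34/11) = 36 - 2890/11 = -2494/11 ≈ -226.73)
W(13) + a = -368 - 2494/11 = -6542/11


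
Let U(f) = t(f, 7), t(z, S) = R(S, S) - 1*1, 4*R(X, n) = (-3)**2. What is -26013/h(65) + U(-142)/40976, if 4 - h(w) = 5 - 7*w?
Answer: -2131816241/37206208 ≈ -57.297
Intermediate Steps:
R(X, n) = 9/4 (R(X, n) = (1/4)*(-3)**2 = (1/4)*9 = 9/4)
t(z, S) = 5/4 (t(z, S) = 9/4 - 1*1 = 9/4 - 1 = 5/4)
h(w) = -1 + 7*w (h(w) = 4 - (5 - 7*w) = 4 + (-5 + 7*w) = -1 + 7*w)
U(f) = 5/4
-26013/h(65) + U(-142)/40976 = -26013/(-1 + 7*65) + (5/4)/40976 = -26013/(-1 + 455) + (5/4)*(1/40976) = -26013/454 + 5/163904 = -2131816241/37206208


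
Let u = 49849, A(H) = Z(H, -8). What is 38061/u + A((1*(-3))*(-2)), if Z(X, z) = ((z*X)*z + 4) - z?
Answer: 19778265/49849 ≈ 396.76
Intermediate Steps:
Z(X, z) = 4 - z + X*z² (Z(X, z) = ((X*z)*z + 4) - z = (X*z² + 4) - z = (4 + X*z²) - z = 4 - z + X*z²)
A(H) = 12 + 64*H (A(H) = 4 - 1*(-8) + H*(-8)² = 4 + 8 + H*64 = 4 + 8 + 64*H = 12 + 64*H)
38061/u + A((1*(-3))*(-2)) = 38061/49849 + (12 + 64*((1*(-3))*(-2))) = 38061*(1/49849) + (12 + 64*(-3*(-2))) = 38061/49849 + (12 + 64*6) = 38061/49849 + (12 + 384) = 38061/49849 + 396 = 19778265/49849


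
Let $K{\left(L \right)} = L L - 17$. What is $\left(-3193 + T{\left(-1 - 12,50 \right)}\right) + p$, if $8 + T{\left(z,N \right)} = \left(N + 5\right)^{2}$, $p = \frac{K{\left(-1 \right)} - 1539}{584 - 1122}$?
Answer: $- \frac{93133}{538} \approx -173.11$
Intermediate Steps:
$K{\left(L \right)} = -17 + L^{2}$ ($K{\left(L \right)} = L^{2} - 17 = -17 + L^{2}$)
$p = \frac{1555}{538}$ ($p = \frac{\left(-17 + \left(-1\right)^{2}\right) - 1539}{584 - 1122} = \frac{\left(-17 + 1\right) - 1539}{-538} = \left(-16 - 1539\right) \left(- \frac{1}{538}\right) = \left(-1555\right) \left(- \frac{1}{538}\right) = \frac{1555}{538} \approx 2.8903$)
$T{\left(z,N \right)} = -8 + \left(5 + N\right)^{2}$ ($T{\left(z,N \right)} = -8 + \left(N + 5\right)^{2} = -8 + \left(5 + N\right)^{2}$)
$\left(-3193 + T{\left(-1 - 12,50 \right)}\right) + p = \left(-3193 - \left(8 - \left(5 + 50\right)^{2}\right)\right) + \frac{1555}{538} = \left(-3193 - \left(8 - 55^{2}\right)\right) + \frac{1555}{538} = \left(-3193 + \left(-8 + 3025\right)\right) + \frac{1555}{538} = \left(-3193 + 3017\right) + \frac{1555}{538} = -176 + \frac{1555}{538} = - \frac{93133}{538}$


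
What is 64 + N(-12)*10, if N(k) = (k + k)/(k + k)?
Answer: 74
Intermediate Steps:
N(k) = 1 (N(k) = (2*k)/((2*k)) = (2*k)*(1/(2*k)) = 1)
64 + N(-12)*10 = 64 + 1*10 = 64 + 10 = 74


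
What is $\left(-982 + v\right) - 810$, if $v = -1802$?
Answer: $-3594$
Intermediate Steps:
$\left(-982 + v\right) - 810 = \left(-982 - 1802\right) - 810 = -2784 - 810 = -3594$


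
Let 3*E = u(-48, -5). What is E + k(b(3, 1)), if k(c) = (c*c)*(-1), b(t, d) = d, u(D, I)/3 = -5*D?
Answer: 239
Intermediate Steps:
u(D, I) = -15*D (u(D, I) = 3*(-5*D) = -15*D)
E = 240 (E = (-15*(-48))/3 = (⅓)*720 = 240)
k(c) = -c² (k(c) = c²*(-1) = -c²)
E + k(b(3, 1)) = 240 - 1*1² = 240 - 1*1 = 240 - 1 = 239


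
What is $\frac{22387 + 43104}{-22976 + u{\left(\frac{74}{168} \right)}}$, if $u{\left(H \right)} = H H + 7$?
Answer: $- \frac{462104496}{162067895} \approx -2.8513$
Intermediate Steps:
$u{\left(H \right)} = 7 + H^{2}$ ($u{\left(H \right)} = H^{2} + 7 = 7 + H^{2}$)
$\frac{22387 + 43104}{-22976 + u{\left(\frac{74}{168} \right)}} = \frac{22387 + 43104}{-22976 + \left(7 + \left(\frac{74}{168}\right)^{2}\right)} = \frac{65491}{-22976 + \left(7 + \left(74 \cdot \frac{1}{168}\right)^{2}\right)} = \frac{65491}{-22976 + \left(7 + \left(\frac{37}{84}\right)^{2}\right)} = \frac{65491}{-22976 + \left(7 + \frac{1369}{7056}\right)} = \frac{65491}{-22976 + \frac{50761}{7056}} = \frac{65491}{- \frac{162067895}{7056}} = 65491 \left(- \frac{7056}{162067895}\right) = - \frac{462104496}{162067895}$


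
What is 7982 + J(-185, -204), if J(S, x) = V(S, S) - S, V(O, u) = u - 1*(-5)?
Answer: 7987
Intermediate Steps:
V(O, u) = 5 + u (V(O, u) = u + 5 = 5 + u)
J(S, x) = 5 (J(S, x) = (5 + S) - S = 5)
7982 + J(-185, -204) = 7982 + 5 = 7987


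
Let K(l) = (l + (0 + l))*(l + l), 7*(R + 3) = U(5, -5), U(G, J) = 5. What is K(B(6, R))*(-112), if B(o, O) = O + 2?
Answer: -256/7 ≈ -36.571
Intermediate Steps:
R = -16/7 (R = -3 + (⅐)*5 = -3 + 5/7 = -16/7 ≈ -2.2857)
B(o, O) = 2 + O
K(l) = 4*l² (K(l) = (l + l)*(2*l) = (2*l)*(2*l) = 4*l²)
K(B(6, R))*(-112) = (4*(2 - 16/7)²)*(-112) = (4*(-2/7)²)*(-112) = (4*(4/49))*(-112) = (16/49)*(-112) = -256/7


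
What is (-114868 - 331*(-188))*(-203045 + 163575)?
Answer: 2077700800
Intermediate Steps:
(-114868 - 331*(-188))*(-203045 + 163575) = (-114868 + 62228)*(-39470) = -52640*(-39470) = 2077700800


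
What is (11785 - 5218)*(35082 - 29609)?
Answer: 35941191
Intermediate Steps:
(11785 - 5218)*(35082 - 29609) = 6567*5473 = 35941191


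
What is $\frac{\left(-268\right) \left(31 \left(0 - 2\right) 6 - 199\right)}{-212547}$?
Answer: $- \frac{153028}{212547} \approx -0.71997$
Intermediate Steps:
$\frac{\left(-268\right) \left(31 \left(0 - 2\right) 6 - 199\right)}{-212547} = - 268 \left(31 \left(\left(-2\right) 6\right) - 199\right) \left(- \frac{1}{212547}\right) = - 268 \left(31 \left(-12\right) - 199\right) \left(- \frac{1}{212547}\right) = - 268 \left(-372 - 199\right) \left(- \frac{1}{212547}\right) = \left(-268\right) \left(-571\right) \left(- \frac{1}{212547}\right) = 153028 \left(- \frac{1}{212547}\right) = - \frac{153028}{212547}$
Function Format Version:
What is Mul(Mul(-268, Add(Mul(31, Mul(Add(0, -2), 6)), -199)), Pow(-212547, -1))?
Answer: Rational(-153028, 212547) ≈ -0.71997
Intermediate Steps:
Mul(Mul(-268, Add(Mul(31, Mul(Add(0, -2), 6)), -199)), Pow(-212547, -1)) = Mul(Mul(-268, Add(Mul(31, Mul(-2, 6)), -199)), Rational(-1, 212547)) = Mul(Mul(-268, Add(Mul(31, -12), -199)), Rational(-1, 212547)) = Mul(Mul(-268, Add(-372, -199)), Rational(-1, 212547)) = Mul(Mul(-268, -571), Rational(-1, 212547)) = Mul(153028, Rational(-1, 212547)) = Rational(-153028, 212547)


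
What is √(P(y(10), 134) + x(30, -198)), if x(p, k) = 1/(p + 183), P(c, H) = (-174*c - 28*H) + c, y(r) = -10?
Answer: I*√91735905/213 ≈ 44.967*I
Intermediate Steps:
P(c, H) = -173*c - 28*H
x(p, k) = 1/(183 + p)
√(P(y(10), 134) + x(30, -198)) = √((-173*(-10) - 28*134) + 1/(183 + 30)) = √((1730 - 3752) + 1/213) = √(-2022 + 1/213) = √(-430685/213) = I*√91735905/213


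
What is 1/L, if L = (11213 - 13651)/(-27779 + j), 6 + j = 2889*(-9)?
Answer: 26893/1219 ≈ 22.062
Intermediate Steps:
j = -26007 (j = -6 + 2889*(-9) = -6 - 26001 = -26007)
L = 1219/26893 (L = (11213 - 13651)/(-27779 - 26007) = -2438/(-53786) = -2438*(-1/53786) = 1219/26893 ≈ 0.045328)
1/L = 1/(1219/26893) = 26893/1219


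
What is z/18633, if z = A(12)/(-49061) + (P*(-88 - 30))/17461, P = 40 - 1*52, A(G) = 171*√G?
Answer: 472/108450271 - 114*√3/304717871 ≈ 3.7042e-6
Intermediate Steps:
P = -12 (P = 40 - 52 = -12)
z = 1416/17461 - 342*√3/49061 (z = (171*√12)/(-49061) - 12*(-88 - 30)/17461 = (171*(2*√3))*(-1/49061) - 12*(-118)*(1/17461) = (342*√3)*(-1/49061) + 1416*(1/17461) = -342*√3/49061 + 1416/17461 = 1416/17461 - 342*√3/49061 ≈ 0.069021)
z/18633 = (1416/17461 - 342*√3/49061)/18633 = (1416/17461 - 342*√3/49061)*(1/18633) = 472/108450271 - 114*√3/304717871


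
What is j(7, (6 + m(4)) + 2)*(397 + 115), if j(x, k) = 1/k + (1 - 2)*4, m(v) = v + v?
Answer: -2016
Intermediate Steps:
m(v) = 2*v
j(x, k) = -4 + 1/k (j(x, k) = 1/k - 1*4 = 1/k - 4 = -4 + 1/k)
j(7, (6 + m(4)) + 2)*(397 + 115) = (-4 + 1/((6 + 2*4) + 2))*(397 + 115) = (-4 + 1/((6 + 8) + 2))*512 = (-4 + 1/(14 + 2))*512 = (-4 + 1/16)*512 = -63/16*512 = -2016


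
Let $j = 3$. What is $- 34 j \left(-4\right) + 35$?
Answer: $443$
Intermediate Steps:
$- 34 j \left(-4\right) + 35 = - 34 \cdot 3 \left(-4\right) + 35 = \left(-34\right) \left(-12\right) + 35 = 408 + 35 = 443$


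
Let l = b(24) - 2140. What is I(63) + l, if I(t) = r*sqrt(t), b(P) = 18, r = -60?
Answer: -2122 - 180*sqrt(7) ≈ -2598.2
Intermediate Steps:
I(t) = -60*sqrt(t)
l = -2122 (l = 18 - 2140 = -2122)
I(63) + l = -180*sqrt(7) - 2122 = -2122 - 180*sqrt(7)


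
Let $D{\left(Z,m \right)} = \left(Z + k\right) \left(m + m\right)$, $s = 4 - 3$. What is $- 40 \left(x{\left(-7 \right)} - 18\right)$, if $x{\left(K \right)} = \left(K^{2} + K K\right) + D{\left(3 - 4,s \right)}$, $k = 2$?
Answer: $-3280$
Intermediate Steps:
$s = 1$ ($s = 4 - 3 = 1$)
$D{\left(Z,m \right)} = 2 m \left(2 + Z\right)$ ($D{\left(Z,m \right)} = \left(Z + 2\right) \left(m + m\right) = \left(2 + Z\right) 2 m = 2 m \left(2 + Z\right)$)
$x{\left(K \right)} = 2 + 2 K^{2}$ ($x{\left(K \right)} = \left(K^{2} + K K\right) + 2 \cdot 1 \left(2 + \left(3 - 4\right)\right) = \left(K^{2} + K^{2}\right) + 2 \cdot 1 \left(2 - 1\right) = 2 K^{2} + 2 \cdot 1 \cdot 1 = 2 K^{2} + 2 = 2 + 2 K^{2}$)
$- 40 \left(x{\left(-7 \right)} - 18\right) = - 40 \left(\left(2 + 2 \left(-7\right)^{2}\right) - 18\right) = - 40 \left(\left(2 + 2 \cdot 49\right) - 18\right) = - 40 \left(\left(2 + 98\right) - 18\right) = - 40 \left(100 - 18\right) = \left(-40\right) 82 = -3280$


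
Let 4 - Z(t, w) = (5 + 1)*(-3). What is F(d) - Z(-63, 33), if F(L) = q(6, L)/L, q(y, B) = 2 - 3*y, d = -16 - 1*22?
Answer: -410/19 ≈ -21.579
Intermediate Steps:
Z(t, w) = 22 (Z(t, w) = 4 - (5 + 1)*(-3) = 4 - 6*(-3) = 4 - 1*(-18) = 4 + 18 = 22)
d = -38 (d = -16 - 22 = -38)
F(L) = -16/L (F(L) = (2 - 3*6)/L = (2 - 18)/L = -16/L)
F(d) - Z(-63, 33) = -16/(-38) - 1*22 = -16*(-1/38) - 22 = 8/19 - 22 = -410/19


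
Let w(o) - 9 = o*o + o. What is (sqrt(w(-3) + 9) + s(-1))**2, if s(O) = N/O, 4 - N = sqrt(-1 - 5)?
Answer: (-4 + 2*sqrt(6) + I*sqrt(6))**2 ≈ -5.1918 + 4.4041*I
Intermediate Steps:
w(o) = 9 + o + o**2 (w(o) = 9 + (o*o + o) = 9 + (o**2 + o) = 9 + (o + o**2) = 9 + o + o**2)
N = 4 - I*sqrt(6) (N = 4 - sqrt(-1 - 5) = 4 - sqrt(-6) = 4 - I*sqrt(6) ≈ 4.0 - 2.4495*I)
s(O) = (4 - I*sqrt(6))/O
(sqrt(w(-3) + 9) + s(-1))**2 = (sqrt((9 - 3 + (-3)**2) + 9) + (4 - I*sqrt(6))/(-1))**2 = (sqrt((9 - 3 + 9) + 9) - (4 - I*sqrt(6)))**2 = (sqrt(15 + 9) + (-4 + I*sqrt(6)))**2 = (sqrt(24) + (-4 + I*sqrt(6)))**2 = (2*sqrt(6) + (-4 + I*sqrt(6)))**2 = (-4 + 2*sqrt(6) + I*sqrt(6))**2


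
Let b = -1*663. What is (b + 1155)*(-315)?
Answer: -154980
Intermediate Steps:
b = -663
(b + 1155)*(-315) = (-663 + 1155)*(-315) = 492*(-315) = -154980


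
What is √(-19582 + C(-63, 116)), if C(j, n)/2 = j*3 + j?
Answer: 11*I*√166 ≈ 141.73*I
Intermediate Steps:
C(j, n) = 8*j (C(j, n) = 2*(j*3 + j) = 2*(3*j + j) = 2*(4*j) = 8*j)
√(-19582 + C(-63, 116)) = √(-19582 + 8*(-63)) = √(-19582 - 504) = √(-20086) = 11*I*√166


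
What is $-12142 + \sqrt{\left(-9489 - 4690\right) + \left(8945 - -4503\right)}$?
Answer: $-12142 + i \sqrt{731} \approx -12142.0 + 27.037 i$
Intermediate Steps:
$-12142 + \sqrt{\left(-9489 - 4690\right) + \left(8945 - -4503\right)} = -12142 + \sqrt{-14179 + \left(8945 + 4503\right)} = -12142 + \sqrt{-14179 + 13448} = -12142 + \sqrt{-731} = -12142 + i \sqrt{731}$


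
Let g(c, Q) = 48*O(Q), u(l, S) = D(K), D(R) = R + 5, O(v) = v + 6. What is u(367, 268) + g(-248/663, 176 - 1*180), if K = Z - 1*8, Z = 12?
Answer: 105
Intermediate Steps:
O(v) = 6 + v
K = 4 (K = 12 - 1*8 = 12 - 8 = 4)
D(R) = 5 + R
u(l, S) = 9 (u(l, S) = 5 + 4 = 9)
g(c, Q) = 288 + 48*Q (g(c, Q) = 48*(6 + Q) = 288 + 48*Q)
u(367, 268) + g(-248/663, 176 - 1*180) = 9 + (288 + 48*(176 - 1*180)) = 9 + (288 + 48*(176 - 180)) = 9 + (288 + 48*(-4)) = 9 + (288 - 192) = 9 + 96 = 105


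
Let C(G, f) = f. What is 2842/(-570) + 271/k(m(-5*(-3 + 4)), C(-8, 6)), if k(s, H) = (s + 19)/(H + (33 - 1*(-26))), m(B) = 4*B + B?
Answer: -1676267/570 ≈ -2940.8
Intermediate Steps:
m(B) = 5*B
k(s, H) = (19 + s)/(59 + H) (k(s, H) = (19 + s)/(H + (33 + 26)) = (19 + s)/(H + 59) = (19 + s)/(59 + H))
2842/(-570) + 271/k(m(-5*(-3 + 4)), C(-8, 6)) = 2842/(-570) + 271/(((19 + 5*(-5*(-3 + 4)))/(59 + 6))) = 2842*(-1/570) + 271/(((19 + 5*(-5*1))/65)) = -1421/285 + 271/(((19 + 5*(-5))/65)) = -1421/285 + 271/(((19 - 25)/65)) = -1421/285 + 271/(((1/65)*(-6))) = -1421/285 + 271/(-6/65) = -1421/285 + 271*(-65/6) = -1421/285 - 17615/6 = -1676267/570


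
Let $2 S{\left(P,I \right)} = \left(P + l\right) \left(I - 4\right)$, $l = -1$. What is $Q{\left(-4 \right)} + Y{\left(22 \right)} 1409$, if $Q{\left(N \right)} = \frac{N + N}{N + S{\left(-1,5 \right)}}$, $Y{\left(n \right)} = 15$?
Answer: $\frac{105683}{5} \approx 21137.0$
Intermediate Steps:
$S{\left(P,I \right)} = \frac{\left(-1 + P\right) \left(-4 + I\right)}{2}$ ($S{\left(P,I \right)} = \frac{\left(P - 1\right) \left(I - 4\right)}{2} = \frac{\left(-1 + P\right) \left(-4 + I\right)}{2}$)
$Q{\left(N \right)} = \frac{2 N}{-1 + N}$ ($Q{\left(N \right)} = \frac{N + N}{N + \left(2 - -2 - \frac{5}{2} + \frac{1}{2} \cdot 5 \left(-1\right)\right)} = \frac{2 N}{N + \left(2 + 2 - \frac{5}{2} - \frac{5}{2}\right)} = \frac{2 N}{N - 1} = \frac{2 N}{-1 + N}$)
$Q{\left(-4 \right)} + Y{\left(22 \right)} 1409 = 2 \left(-4\right) \frac{1}{-1 - 4} + 15 \cdot 1409 = 2 \left(-4\right) \frac{1}{-5} + 21135 = 2 \left(-4\right) \left(- \frac{1}{5}\right) + 21135 = \frac{8}{5} + 21135 = \frac{105683}{5}$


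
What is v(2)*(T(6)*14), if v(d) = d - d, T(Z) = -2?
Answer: 0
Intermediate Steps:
v(d) = 0
v(2)*(T(6)*14) = 0*(-2*14) = 0*(-28) = 0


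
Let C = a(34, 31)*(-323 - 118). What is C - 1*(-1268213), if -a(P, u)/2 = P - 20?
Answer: 1280561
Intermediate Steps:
a(P, u) = 40 - 2*P (a(P, u) = -2*(P - 20) = -2*(-20 + P) = 40 - 2*P)
C = 12348 (C = (40 - 2*34)*(-323 - 118) = (40 - 68)*(-441) = -28*(-441) = 12348)
C - 1*(-1268213) = 12348 - 1*(-1268213) = 12348 + 1268213 = 1280561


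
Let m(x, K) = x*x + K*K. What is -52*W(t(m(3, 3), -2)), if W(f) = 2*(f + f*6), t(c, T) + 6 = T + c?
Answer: -7280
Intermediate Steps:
m(x, K) = K² + x² (m(x, K) = x² + K² = K² + x²)
t(c, T) = -6 + T + c (t(c, T) = -6 + (T + c) = -6 + T + c)
W(f) = 14*f (W(f) = 2*(f + 6*f) = 2*(7*f) = 14*f)
-52*W(t(m(3, 3), -2)) = -728*(-6 - 2 + (3² + 3²)) = -728*(-6 - 2 + (9 + 9)) = -728*(-6 - 2 + 18) = -728*10 = -52*140 = -7280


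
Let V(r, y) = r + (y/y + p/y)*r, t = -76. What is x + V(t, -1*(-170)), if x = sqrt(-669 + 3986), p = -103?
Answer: -9006/85 + sqrt(3317) ≈ -48.360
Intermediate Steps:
x = sqrt(3317) ≈ 57.593
V(r, y) = r + r*(1 - 103/y) (V(r, y) = r + (y/y - 103/y)*r = r + (1 - 103/y)*r = r + r*(1 - 103/y))
x + V(t, -1*(-170)) = sqrt(3317) - 76*(-103 + 2*(-1*(-170)))/((-1*(-170))) = sqrt(3317) - 76*(-103 + 2*170)/170 = sqrt(3317) - 76*1/170*(-103 + 340) = sqrt(3317) - 76*1/170*237 = sqrt(3317) - 9006/85 = -9006/85 + sqrt(3317)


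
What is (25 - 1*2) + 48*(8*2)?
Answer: 791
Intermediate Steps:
(25 - 1*2) + 48*(8*2) = (25 - 2) + 48*16 = 23 + 768 = 791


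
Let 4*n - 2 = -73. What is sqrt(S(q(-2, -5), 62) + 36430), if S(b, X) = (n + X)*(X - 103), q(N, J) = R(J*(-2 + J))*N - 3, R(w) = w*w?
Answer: sqrt(138463)/2 ≈ 186.05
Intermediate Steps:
n = -71/4 (n = 1/2 + (1/4)*(-73) = 1/2 - 73/4 = -71/4 ≈ -17.750)
R(w) = w**2
q(N, J) = -3 + N*J**2*(-2 + J)**2 (q(N, J) = (J*(-2 + J))**2*N - 3 = (J**2*(-2 + J)**2)*N - 3 = N*J**2*(-2 + J)**2 - 3 = -3 + N*J**2*(-2 + J)**2)
S(b, X) = (-103 + X)*(-71/4 + X) (S(b, X) = (-71/4 + X)*(X - 103) = (-71/4 + X)*(-103 + X) = (-103 + X)*(-71/4 + X))
sqrt(S(q(-2, -5), 62) + 36430) = sqrt((7313/4 + 62**2 - 483/4*62) + 36430) = sqrt((7313/4 + 3844 - 14973/2) + 36430) = sqrt(-7257/4 + 36430) = sqrt(138463/4) = sqrt(138463)/2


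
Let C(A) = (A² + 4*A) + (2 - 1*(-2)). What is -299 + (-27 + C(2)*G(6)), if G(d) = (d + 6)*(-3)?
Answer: -902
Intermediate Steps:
G(d) = -18 - 3*d (G(d) = (6 + d)*(-3) = -18 - 3*d)
C(A) = 4 + A² + 4*A (C(A) = (A² + 4*A) + (2 + 2) = (A² + 4*A) + 4 = 4 + A² + 4*A)
-299 + (-27 + C(2)*G(6)) = -299 + (-27 + (4 + 2² + 4*2)*(-18 - 3*6)) = -299 + (-27 + (4 + 4 + 8)*(-18 - 18)) = -299 + (-27 + 16*(-36)) = -299 + (-27 - 576) = -299 - 603 = -902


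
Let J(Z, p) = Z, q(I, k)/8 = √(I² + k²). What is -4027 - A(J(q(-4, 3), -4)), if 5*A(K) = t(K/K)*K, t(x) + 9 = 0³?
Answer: -3955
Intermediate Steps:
q(I, k) = 8*√(I² + k²)
t(x) = -9 (t(x) = -9 + 0³ = -9 + 0 = -9)
A(K) = -9*K/5 (A(K) = (-9*K)/5 = -9*K/5)
-4027 - A(J(q(-4, 3), -4)) = -4027 - (-9)*8*√((-4)² + 3²)/5 = -4027 - (-9)*8*√(16 + 9)/5 = -4027 - (-9)*8*√25/5 = -4027 - (-9)*8*5/5 = -4027 - (-9)*40/5 = -4027 - 1*(-72) = -4027 + 72 = -3955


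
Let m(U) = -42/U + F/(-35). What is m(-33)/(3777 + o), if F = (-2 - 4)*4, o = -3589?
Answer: 377/36190 ≈ 0.010417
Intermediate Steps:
F = -24 (F = -6*4 = -24)
m(U) = 24/35 - 42/U (m(U) = -42/U - 24/(-35) = -42/U - 24*(-1/35) = -42/U + 24/35 = 24/35 - 42/U)
m(-33)/(3777 + o) = (24/35 - 42/(-33))/(3777 - 3589) = (24/35 - 42*(-1/33))/188 = (24/35 + 14/11)*(1/188) = (754/385)*(1/188) = 377/36190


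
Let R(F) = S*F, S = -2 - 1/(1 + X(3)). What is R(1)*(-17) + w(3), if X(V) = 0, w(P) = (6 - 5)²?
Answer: 52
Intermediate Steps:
w(P) = 1 (w(P) = 1² = 1)
S = -3 (S = -2 - 1/(1 + 0) = -2 - 1/1 = -2 - 1*1 = -2 - 1 = -3)
R(F) = -3*F
R(1)*(-17) + w(3) = -3*1*(-17) + 1 = -3*(-17) + 1 = 51 + 1 = 52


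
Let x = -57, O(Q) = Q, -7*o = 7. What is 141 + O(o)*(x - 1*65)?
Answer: 263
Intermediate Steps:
o = -1 (o = -⅐*7 = -1)
141 + O(o)*(x - 1*65) = 141 - (-57 - 1*65) = 141 - (-57 - 65) = 141 - 1*(-122) = 141 + 122 = 263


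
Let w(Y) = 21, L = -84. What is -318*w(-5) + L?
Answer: -6762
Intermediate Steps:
-318*w(-5) + L = -318*21 - 84 = -6678 - 84 = -6762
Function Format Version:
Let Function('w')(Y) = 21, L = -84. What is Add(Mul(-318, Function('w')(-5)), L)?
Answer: -6762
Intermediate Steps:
Add(Mul(-318, Function('w')(-5)), L) = Add(Mul(-318, 21), -84) = Add(-6678, -84) = -6762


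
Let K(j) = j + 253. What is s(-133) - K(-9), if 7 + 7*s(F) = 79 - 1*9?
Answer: -235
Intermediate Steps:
K(j) = 253 + j
s(F) = 9 (s(F) = -1 + (79 - 1*9)/7 = -1 + (79 - 9)/7 = -1 + (⅐)*70 = -1 + 10 = 9)
s(-133) - K(-9) = 9 - (253 - 9) = 9 - 1*244 = 9 - 244 = -235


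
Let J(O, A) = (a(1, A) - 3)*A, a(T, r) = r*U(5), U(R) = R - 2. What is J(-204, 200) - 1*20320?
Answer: 99080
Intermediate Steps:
U(R) = -2 + R
a(T, r) = 3*r (a(T, r) = r*(-2 + 5) = r*3 = 3*r)
J(O, A) = A*(-3 + 3*A) (J(O, A) = (3*A - 3)*A = (-3 + 3*A)*A = A*(-3 + 3*A))
J(-204, 200) - 1*20320 = 3*200*(-1 + 200) - 1*20320 = 3*200*199 - 20320 = 119400 - 20320 = 99080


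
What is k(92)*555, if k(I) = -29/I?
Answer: -16095/92 ≈ -174.95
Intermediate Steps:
k(92)*555 = -29/92*555 = -16095/92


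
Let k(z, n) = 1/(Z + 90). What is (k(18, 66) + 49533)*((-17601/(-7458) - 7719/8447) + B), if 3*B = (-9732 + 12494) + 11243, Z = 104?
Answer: 2826946945105091665/12221558844 ≈ 2.3131e+8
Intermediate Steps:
B = 14005/3 (B = ((-9732 + 12494) + 11243)/3 = (2762 + 11243)/3 = (⅓)*14005 = 14005/3 ≈ 4668.3)
k(z, n) = 1/194 (k(z, n) = 1/(104 + 90) = 1/194)
(k(18, 66) + 49533)*((-17601/(-7458) - 7719/8447) + B) = (1/194 + 49533)*((-17601/(-7458) - 7719/8447) + 14005/3) = 9609403*((-17601*(-1/7458) - 7719*1/8447) + 14005/3)/194 = 9609403*((5867/2486 - 7719/8447) + 14005/3)/194 = 9609403*(30369115/20999242 + 14005/3)/194 = (9609403/194)*(294185491555/62997726) = 2826946945105091665/12221558844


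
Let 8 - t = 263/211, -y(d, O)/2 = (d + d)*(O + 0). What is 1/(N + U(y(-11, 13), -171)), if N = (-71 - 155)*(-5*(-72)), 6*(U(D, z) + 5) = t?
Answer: -422/34335555 ≈ -1.2290e-5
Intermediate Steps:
y(d, O) = -4*O*d (y(d, O) = -2*(d + d)*(O + 0) = -2*2*d*O = -4*O*d)
t = 1425/211 (t = 8 - 263/211 = 1425/211 ≈ 6.7536)
U(D, z) = -1635/422 (U(D, z) = -5 + (⅙)*(1425/211) = -5 + 475/422 = -1635/422)
N = -81360 (N = -226*360 = -81360)
1/(N + U(y(-11, 13), -171)) = 1/(-81360 - 1635/422) = 1/(-34335555/422) = -422/34335555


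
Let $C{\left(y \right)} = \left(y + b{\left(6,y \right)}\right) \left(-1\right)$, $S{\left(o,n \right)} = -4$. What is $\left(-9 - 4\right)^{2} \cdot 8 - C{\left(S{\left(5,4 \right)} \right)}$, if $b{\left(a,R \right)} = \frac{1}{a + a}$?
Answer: $\frac{16177}{12} \approx 1348.1$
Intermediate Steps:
$b{\left(a,R \right)} = \frac{1}{2 a}$
$C{\left(y \right)} = - \frac{1}{12} - y$ ($C{\left(y \right)} = \left(y + \frac{1}{2 \cdot 6}\right) \left(-1\right) = \left(y + \frac{1}{2} \cdot \frac{1}{6}\right) \left(-1\right) = \left(y + \frac{1}{12}\right) \left(-1\right) = \left(\frac{1}{12} + y\right) \left(-1\right) = - \frac{1}{12} - y$)
$\left(-9 - 4\right)^{2} \cdot 8 - C{\left(S{\left(5,4 \right)} \right)} = \left(-9 - 4\right)^{2} \cdot 8 - \left(- \frac{1}{12} - -4\right) = \left(-13\right)^{2} \cdot 8 - \left(- \frac{1}{12} + 4\right) = 169 \cdot 8 - \frac{47}{12} = 1352 - \frac{47}{12} = \frac{16177}{12}$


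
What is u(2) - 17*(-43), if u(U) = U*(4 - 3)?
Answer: 733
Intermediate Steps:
u(U) = U (u(U) = U*1 = U)
u(2) - 17*(-43) = 2 - 17*(-43) = 2 + 731 = 733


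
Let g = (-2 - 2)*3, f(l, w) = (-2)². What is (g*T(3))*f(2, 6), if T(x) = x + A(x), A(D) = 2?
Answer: -240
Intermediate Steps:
f(l, w) = 4
g = -12 (g = -4*3 = -12)
T(x) = 2 + x (T(x) = x + 2 = 2 + x)
(g*T(3))*f(2, 6) = -12*(2 + 3)*4 = -12*5*4 = -60*4 = -240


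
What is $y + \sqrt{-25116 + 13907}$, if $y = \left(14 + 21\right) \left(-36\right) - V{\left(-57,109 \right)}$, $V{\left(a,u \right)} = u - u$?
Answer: $-1260 + i \sqrt{11209} \approx -1260.0 + 105.87 i$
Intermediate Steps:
$V{\left(a,u \right)} = 0$
$y = -1260$ ($y = \left(14 + 21\right) \left(-36\right) - 0 = 35 \left(-36\right) + 0 = -1260 + 0 = -1260$)
$y + \sqrt{-25116 + 13907} = -1260 + \sqrt{-25116 + 13907} = -1260 + \sqrt{-11209} = -1260 + i \sqrt{11209}$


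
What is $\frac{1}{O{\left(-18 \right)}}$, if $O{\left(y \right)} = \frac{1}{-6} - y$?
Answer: $\frac{6}{107} \approx 0.056075$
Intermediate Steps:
$O{\left(y \right)} = - \frac{1}{6} - y$
$\frac{1}{O{\left(-18 \right)}} = \frac{1}{- \frac{1}{6} - -18} = \frac{1}{- \frac{1}{6} + 18} = \frac{1}{\frac{107}{6}} = \frac{6}{107}$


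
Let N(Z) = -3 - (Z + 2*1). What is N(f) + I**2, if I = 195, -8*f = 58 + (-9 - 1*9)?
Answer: 38025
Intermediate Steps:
f = -5 (f = -(58 + (-9 - 1*9))/8 = -(58 + (-9 - 9))/8 = -(58 - 18)/8 = -1/8*40 = -5)
N(Z) = -5 - Z (N(Z) = -3 - (Z + 2) = -3 - (2 + Z) = -3 + (-2 - Z) = -5 - Z)
N(f) + I**2 = (-5 - 1*(-5)) + 195**2 = (-5 + 5) + 38025 = 0 + 38025 = 38025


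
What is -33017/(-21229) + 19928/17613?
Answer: 1004579933/373906377 ≈ 2.6867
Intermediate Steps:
-33017/(-21229) + 19928/17613 = -33017*(-1/21229) + 19928*(1/17613) = 33017/21229 + 19928/17613 = 1004579933/373906377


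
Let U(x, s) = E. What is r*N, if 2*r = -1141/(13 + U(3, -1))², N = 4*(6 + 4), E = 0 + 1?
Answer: -815/7 ≈ -116.43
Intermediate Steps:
E = 1
U(x, s) = 1
N = 40 (N = 4*10 = 40)
r = -163/56 (r = (-1141/(13 + 1)²)/2 = (-1141/(14²))/2 = (-1141/196)/2 = (-1141*1/196)/2 = (½)*(-163/28) = -163/56 ≈ -2.9107)
r*N = -163/56*40 = -815/7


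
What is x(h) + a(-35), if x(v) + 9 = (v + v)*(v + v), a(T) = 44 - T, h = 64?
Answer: 16454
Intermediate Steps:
x(v) = -9 + 4*v² (x(v) = -9 + (v + v)*(v + v) = -9 + (2*v)*(2*v) = -9 + 4*v²)
x(h) + a(-35) = (-9 + 4*64²) + (44 - 1*(-35)) = (-9 + 4*4096) + (44 + 35) = (-9 + 16384) + 79 = 16375 + 79 = 16454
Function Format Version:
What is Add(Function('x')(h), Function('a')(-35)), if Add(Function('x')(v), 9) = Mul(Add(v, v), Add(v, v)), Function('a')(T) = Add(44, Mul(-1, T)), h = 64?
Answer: 16454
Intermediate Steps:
Function('x')(v) = Add(-9, Mul(4, Pow(v, 2))) (Function('x')(v) = Add(-9, Mul(Add(v, v), Add(v, v))) = Add(-9, Mul(Mul(2, v), Mul(2, v))) = Add(-9, Mul(4, Pow(v, 2))))
Add(Function('x')(h), Function('a')(-35)) = Add(Add(-9, Mul(4, Pow(64, 2))), Add(44, Mul(-1, -35))) = Add(Add(-9, Mul(4, 4096)), Add(44, 35)) = Add(Add(-9, 16384), 79) = Add(16375, 79) = 16454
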